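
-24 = -24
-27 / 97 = -0.28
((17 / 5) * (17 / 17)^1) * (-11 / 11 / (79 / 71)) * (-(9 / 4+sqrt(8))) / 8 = 10863 / 12640+1207 * sqrt(2) / 1580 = 1.94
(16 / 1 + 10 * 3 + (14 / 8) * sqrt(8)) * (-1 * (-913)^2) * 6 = -230065044-17504949 * sqrt(2) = -254820780.28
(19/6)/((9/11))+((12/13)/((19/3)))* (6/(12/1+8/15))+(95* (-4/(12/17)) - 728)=-791376617/626886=-1262.39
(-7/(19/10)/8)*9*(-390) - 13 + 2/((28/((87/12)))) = 1706619/1064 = 1603.97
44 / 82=22 / 41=0.54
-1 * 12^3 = -1728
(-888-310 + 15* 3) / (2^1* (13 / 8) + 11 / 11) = -4612 / 17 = -271.29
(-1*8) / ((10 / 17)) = -68 / 5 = -13.60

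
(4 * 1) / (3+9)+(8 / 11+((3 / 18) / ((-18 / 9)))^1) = 43 / 44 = 0.98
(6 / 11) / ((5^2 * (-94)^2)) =3 / 1214950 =0.00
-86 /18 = -43 /9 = -4.78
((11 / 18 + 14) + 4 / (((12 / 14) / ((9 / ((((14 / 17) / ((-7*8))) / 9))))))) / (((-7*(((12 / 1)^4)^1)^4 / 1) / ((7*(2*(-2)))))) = -462409 / 831979165027663872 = -0.00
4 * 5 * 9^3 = 14580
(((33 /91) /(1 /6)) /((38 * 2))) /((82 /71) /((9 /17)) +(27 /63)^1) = 63261 /5767450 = 0.01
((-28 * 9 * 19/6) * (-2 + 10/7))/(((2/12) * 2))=1368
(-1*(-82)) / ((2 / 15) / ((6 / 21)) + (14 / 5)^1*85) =1230 / 3577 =0.34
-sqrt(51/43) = -sqrt(2193)/43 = -1.09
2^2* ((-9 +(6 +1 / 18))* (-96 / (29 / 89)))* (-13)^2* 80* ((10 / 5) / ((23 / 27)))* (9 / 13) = 50862090240 / 667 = 76255007.86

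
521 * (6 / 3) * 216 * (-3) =-675216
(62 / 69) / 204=31 / 7038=0.00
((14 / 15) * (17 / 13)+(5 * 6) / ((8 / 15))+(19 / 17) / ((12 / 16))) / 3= 781819 / 39780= 19.65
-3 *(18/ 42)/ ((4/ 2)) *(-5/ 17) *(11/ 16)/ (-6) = -165/ 7616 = -0.02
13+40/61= 833/61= 13.66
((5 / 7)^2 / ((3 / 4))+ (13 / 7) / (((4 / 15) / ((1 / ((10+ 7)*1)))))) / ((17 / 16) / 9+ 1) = 130740 / 134113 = 0.97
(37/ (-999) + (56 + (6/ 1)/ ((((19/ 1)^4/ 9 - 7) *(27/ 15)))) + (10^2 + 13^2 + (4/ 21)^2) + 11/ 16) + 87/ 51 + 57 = 9009038995937/ 23437061424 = 384.39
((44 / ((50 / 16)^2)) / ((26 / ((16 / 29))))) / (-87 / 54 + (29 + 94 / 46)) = 9326592 / 2871090625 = 0.00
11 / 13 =0.85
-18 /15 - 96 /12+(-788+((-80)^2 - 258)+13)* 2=53624 /5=10724.80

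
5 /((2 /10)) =25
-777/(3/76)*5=-98420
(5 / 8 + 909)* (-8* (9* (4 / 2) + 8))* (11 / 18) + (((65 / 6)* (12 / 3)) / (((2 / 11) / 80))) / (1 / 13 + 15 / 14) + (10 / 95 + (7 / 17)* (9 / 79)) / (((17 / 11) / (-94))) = -386619965077 / 3904101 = -99029.19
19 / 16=1.19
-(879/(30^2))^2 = -85849/90000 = -0.95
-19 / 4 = -4.75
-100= -100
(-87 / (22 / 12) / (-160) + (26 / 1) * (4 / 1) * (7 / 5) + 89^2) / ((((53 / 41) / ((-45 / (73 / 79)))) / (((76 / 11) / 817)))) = -206939130219 / 80521628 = -2569.98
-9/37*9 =-81/37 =-2.19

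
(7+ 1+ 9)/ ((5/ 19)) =323/ 5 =64.60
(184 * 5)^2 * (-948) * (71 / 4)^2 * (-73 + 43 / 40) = 18182792279610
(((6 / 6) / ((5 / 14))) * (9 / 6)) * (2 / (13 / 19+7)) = 399 / 365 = 1.09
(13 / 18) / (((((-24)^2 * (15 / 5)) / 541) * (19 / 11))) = 77363 / 590976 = 0.13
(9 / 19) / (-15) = -3 / 95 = -0.03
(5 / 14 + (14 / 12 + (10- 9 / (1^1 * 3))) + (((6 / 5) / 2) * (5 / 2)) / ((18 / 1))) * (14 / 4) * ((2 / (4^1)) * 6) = 723 / 8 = 90.38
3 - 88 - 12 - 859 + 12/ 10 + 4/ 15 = -14318/ 15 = -954.53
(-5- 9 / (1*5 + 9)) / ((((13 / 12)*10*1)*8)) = -237 / 3640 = -0.07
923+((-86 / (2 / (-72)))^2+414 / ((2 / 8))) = 9587795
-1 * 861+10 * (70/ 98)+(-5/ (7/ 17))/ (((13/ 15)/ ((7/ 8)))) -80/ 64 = -867.37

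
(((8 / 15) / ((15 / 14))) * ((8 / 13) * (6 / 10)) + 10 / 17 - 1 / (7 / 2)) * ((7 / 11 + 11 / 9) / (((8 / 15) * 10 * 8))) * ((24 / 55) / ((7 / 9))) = 9733278 / 818943125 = 0.01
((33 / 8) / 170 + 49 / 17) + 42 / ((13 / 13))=61073 / 1360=44.91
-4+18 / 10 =-11 / 5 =-2.20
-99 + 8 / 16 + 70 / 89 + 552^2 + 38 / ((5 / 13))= 271187527 / 890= 304705.09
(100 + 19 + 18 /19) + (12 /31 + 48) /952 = 16821587 /140182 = 120.00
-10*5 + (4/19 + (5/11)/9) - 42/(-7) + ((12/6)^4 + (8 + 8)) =-22081/1881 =-11.74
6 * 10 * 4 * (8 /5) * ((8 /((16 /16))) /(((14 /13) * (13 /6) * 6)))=1536 /7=219.43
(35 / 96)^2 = 1225 / 9216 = 0.13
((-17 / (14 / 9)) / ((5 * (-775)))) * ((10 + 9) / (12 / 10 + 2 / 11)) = 1683 / 43400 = 0.04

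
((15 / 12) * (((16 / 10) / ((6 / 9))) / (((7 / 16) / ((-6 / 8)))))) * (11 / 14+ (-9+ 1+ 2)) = 1314 / 49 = 26.82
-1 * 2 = -2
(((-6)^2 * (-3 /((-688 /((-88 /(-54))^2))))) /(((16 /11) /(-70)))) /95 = -9317 /44118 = -0.21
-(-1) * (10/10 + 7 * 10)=71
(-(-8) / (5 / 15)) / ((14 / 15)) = 180 / 7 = 25.71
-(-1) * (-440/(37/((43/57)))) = -18920/2109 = -8.97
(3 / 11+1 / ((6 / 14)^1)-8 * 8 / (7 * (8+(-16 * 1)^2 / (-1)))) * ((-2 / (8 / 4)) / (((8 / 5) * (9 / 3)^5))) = -47315 / 6960492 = -0.01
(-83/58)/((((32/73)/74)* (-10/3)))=672549/9280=72.47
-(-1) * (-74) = -74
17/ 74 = 0.23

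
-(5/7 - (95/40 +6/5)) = 801/280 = 2.86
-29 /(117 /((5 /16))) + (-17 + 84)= 125279 /1872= 66.92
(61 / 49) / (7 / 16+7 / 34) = 16592 / 8575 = 1.93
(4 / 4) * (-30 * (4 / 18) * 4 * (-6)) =160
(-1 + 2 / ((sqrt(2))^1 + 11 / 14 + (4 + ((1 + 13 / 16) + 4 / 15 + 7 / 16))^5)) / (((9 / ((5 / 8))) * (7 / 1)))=-20460573918169023224378958245 / 2062776865959015198673258191096-587865600000000000 * sqrt(2) / 4092811241982173013240591649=-0.01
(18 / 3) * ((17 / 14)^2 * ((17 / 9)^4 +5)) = 343043 / 2187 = 156.86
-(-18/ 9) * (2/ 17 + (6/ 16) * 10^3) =12754/ 17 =750.24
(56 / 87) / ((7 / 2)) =16 / 87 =0.18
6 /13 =0.46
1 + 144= 145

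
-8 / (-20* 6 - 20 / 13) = 26 / 395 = 0.07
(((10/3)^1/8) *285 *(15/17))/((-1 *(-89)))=7125/6052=1.18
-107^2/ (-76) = 11449/ 76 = 150.64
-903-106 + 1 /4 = -4035 /4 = -1008.75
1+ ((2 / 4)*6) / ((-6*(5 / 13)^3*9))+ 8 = 18053 / 2250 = 8.02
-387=-387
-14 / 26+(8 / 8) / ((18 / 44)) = 223 / 117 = 1.91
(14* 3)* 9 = 378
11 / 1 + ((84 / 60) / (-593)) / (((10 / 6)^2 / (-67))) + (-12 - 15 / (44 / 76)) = -21894569 / 815375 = -26.85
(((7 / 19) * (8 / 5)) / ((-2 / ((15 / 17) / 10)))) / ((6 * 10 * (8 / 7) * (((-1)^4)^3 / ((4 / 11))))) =-49 / 355300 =-0.00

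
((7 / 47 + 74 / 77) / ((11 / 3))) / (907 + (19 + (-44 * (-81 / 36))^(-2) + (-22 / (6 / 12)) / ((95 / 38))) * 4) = 4880655 / 14713532407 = 0.00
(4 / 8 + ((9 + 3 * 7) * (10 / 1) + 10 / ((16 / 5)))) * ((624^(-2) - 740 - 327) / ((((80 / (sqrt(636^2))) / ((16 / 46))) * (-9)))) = 99537.96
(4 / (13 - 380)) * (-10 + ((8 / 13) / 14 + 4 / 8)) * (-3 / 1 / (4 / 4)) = -10326 / 33397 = -0.31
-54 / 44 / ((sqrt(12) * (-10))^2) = -9 / 8800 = -0.00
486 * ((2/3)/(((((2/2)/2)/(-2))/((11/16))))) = -891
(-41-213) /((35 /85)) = -616.86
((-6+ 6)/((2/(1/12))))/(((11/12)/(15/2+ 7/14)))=0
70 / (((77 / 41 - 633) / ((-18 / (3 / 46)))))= 30.61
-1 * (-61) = 61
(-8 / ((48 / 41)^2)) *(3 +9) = -1681 / 24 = -70.04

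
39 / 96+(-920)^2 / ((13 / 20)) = 541696169 / 416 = 1302154.25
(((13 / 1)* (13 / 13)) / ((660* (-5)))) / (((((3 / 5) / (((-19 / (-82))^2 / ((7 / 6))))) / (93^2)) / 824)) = -1393581657 / 647185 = -2153.30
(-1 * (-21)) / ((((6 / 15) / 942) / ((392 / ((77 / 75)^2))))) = 2225475000 / 121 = 18392355.37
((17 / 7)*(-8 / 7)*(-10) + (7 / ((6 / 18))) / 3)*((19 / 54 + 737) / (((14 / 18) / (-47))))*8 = -12747969988 / 1029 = -12388697.75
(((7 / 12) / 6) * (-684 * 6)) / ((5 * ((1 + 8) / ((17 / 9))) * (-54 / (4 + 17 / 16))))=2261 / 1440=1.57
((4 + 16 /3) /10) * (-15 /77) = -2 /11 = -0.18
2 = 2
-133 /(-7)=19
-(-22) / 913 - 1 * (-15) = 1247 / 83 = 15.02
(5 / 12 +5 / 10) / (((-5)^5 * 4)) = -11 / 150000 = -0.00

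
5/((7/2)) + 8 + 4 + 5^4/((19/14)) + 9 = 64233/133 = 482.95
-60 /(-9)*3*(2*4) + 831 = 991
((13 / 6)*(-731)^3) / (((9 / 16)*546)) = -1562471564 / 567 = -2755681.77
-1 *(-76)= 76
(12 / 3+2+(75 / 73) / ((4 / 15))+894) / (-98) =-263925 / 28616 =-9.22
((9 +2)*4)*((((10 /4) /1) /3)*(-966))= -35420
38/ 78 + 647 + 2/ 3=8426/ 13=648.15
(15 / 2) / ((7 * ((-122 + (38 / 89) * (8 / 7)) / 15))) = -6675 / 50468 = -0.13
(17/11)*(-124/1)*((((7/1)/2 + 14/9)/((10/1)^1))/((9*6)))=-47957/26730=-1.79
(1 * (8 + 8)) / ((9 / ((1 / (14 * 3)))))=8 / 189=0.04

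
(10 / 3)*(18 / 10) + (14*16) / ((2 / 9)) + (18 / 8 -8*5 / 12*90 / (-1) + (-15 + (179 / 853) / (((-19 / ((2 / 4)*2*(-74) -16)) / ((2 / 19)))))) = 1602920145 / 1231732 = 1301.35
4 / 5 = 0.80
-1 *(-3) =3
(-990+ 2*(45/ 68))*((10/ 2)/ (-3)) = 56025/ 34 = 1647.79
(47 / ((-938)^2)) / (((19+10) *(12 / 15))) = 235 / 102061904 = 0.00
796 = 796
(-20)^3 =-8000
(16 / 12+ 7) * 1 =25 / 3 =8.33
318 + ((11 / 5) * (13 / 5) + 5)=8218 / 25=328.72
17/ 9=1.89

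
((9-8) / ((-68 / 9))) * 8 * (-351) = 6318 / 17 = 371.65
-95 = -95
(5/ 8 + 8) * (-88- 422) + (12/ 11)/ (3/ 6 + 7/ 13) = -1741489/ 396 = -4397.70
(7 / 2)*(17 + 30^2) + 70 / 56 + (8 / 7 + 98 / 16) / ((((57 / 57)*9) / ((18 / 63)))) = 2832085 / 882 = 3210.98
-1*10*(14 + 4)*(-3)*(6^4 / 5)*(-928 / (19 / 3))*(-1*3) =61526986.11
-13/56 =-0.23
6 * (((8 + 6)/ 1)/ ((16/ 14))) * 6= 441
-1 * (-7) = 7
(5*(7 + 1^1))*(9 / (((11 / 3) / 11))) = 1080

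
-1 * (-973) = 973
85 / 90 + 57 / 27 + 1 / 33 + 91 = 18629 / 198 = 94.09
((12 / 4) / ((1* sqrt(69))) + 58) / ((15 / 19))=19* sqrt(69) / 345 + 1102 / 15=73.92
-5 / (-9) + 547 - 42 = 4550 / 9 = 505.56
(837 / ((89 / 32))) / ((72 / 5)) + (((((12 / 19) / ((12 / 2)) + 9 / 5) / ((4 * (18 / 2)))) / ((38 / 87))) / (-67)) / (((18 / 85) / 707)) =13819930181 / 929941776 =14.86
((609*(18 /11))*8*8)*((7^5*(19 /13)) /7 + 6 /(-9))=31998750336 /143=223767484.87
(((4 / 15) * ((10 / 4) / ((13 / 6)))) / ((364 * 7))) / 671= 1 / 5556551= 0.00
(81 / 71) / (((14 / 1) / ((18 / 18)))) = 81 / 994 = 0.08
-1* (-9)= 9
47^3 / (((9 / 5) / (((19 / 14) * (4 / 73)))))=19726370 / 4599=4289.27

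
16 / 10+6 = 38 / 5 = 7.60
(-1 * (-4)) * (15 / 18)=10 / 3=3.33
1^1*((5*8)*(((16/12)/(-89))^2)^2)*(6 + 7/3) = 0.00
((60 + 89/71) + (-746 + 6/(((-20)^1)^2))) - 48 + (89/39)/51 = -732.69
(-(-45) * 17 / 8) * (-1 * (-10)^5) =9562500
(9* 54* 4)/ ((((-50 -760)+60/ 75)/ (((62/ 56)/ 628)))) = -37665/ 8893108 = -0.00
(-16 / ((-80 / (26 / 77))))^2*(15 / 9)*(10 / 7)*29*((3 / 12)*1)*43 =3.39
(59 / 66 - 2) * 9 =-219 / 22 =-9.95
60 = 60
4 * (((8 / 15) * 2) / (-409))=-64 / 6135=-0.01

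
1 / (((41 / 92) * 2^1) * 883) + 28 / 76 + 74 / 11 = 7.10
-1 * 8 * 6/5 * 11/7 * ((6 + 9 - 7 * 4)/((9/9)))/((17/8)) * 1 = 54912/595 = 92.29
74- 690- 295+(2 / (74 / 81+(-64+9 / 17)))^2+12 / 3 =-6730179011551 / 7420271881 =-907.00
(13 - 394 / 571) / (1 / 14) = 98406 / 571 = 172.34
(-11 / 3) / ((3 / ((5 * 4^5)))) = -6257.78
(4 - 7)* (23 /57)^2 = -529 /1083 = -0.49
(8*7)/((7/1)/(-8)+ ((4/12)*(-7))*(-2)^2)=-192/35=-5.49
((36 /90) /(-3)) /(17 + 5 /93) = -31 /3965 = -0.01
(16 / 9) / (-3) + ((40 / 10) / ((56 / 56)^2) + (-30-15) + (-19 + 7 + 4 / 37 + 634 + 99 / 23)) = 13437406 / 22977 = 584.82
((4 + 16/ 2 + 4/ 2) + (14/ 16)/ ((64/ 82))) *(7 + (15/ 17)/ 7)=107.75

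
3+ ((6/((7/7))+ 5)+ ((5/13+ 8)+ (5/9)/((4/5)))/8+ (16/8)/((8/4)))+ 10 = 97849/3744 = 26.13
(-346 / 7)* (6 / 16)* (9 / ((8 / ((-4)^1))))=4671 / 56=83.41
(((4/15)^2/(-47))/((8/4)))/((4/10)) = -4/2115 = -0.00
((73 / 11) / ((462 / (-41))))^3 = -26811440657 / 131251411368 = -0.20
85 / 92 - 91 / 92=-3 / 46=-0.07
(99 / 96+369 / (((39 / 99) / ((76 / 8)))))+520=3918557 / 416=9419.61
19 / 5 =3.80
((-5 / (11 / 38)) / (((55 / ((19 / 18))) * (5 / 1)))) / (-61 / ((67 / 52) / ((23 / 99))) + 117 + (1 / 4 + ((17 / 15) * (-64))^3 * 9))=2418700 / 125289498012173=0.00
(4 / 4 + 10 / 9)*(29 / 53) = 1.16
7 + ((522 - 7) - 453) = 69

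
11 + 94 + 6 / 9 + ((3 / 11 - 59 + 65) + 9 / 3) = 3793 / 33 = 114.94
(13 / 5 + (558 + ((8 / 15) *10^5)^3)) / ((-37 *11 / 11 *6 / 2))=-20480000000075681 / 14985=-1366700033371.75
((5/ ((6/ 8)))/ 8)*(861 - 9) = 710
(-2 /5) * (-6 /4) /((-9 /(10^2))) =-6.67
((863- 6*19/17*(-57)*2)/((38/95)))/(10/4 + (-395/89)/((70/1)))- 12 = 85563361/51612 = 1657.82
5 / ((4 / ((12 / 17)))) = 15 / 17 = 0.88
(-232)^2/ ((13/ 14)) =753536/ 13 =57964.31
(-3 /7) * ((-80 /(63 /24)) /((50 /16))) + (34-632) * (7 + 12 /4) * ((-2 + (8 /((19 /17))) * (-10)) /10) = 204840436 /4655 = 44004.39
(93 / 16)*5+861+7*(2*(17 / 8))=14717 / 16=919.81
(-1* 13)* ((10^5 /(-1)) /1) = 1300000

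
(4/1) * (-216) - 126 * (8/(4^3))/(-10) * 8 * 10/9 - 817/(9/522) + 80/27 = -1302292/27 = -48233.04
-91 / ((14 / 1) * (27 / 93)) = -403 / 18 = -22.39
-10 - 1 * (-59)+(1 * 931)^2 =866810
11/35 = 0.31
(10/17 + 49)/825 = 281/4675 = 0.06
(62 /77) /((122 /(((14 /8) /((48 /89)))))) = 2759 /128832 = 0.02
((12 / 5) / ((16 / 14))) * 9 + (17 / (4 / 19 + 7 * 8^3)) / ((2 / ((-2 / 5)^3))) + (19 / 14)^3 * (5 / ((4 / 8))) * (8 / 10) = 56785389047 / 1459893750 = 38.90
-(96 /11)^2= -76.17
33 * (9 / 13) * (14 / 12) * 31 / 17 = 21483 / 442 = 48.60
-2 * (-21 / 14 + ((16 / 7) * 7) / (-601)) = 1835 / 601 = 3.05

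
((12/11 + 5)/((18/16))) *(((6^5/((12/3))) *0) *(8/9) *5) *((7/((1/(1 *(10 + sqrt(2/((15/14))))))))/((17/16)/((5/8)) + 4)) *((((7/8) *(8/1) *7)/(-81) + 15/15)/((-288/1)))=0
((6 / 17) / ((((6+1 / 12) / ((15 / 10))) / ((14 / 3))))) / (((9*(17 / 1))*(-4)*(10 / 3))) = -21 / 105485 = -0.00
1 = 1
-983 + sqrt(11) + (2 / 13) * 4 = -12771 / 13 + sqrt(11) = -979.07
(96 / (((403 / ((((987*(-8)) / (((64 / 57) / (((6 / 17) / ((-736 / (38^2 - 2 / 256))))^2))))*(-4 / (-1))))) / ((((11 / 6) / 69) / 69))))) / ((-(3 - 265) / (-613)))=12959695408121465157 / 4476982965155397632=2.89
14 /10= 7 /5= 1.40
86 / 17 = 5.06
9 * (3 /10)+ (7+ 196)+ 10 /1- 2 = 2137 /10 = 213.70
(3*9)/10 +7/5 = 41/10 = 4.10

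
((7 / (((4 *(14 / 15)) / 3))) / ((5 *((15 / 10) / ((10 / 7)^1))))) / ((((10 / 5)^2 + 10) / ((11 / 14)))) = 165 / 2744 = 0.06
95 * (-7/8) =-665/8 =-83.12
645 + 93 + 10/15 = 2216/3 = 738.67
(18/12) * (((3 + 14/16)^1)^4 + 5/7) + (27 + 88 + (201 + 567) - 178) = 59882901/57344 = 1044.27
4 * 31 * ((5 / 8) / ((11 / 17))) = 2635 / 22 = 119.77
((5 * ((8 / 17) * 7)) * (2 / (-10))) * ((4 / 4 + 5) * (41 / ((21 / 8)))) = -5248 / 17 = -308.71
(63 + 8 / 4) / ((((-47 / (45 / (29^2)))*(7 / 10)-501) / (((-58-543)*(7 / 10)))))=12305475 / 502139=24.51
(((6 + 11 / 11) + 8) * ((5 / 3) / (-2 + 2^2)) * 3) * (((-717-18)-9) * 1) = -27900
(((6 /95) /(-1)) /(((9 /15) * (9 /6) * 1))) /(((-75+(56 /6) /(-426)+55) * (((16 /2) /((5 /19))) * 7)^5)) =665625 /82872052616771977216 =0.00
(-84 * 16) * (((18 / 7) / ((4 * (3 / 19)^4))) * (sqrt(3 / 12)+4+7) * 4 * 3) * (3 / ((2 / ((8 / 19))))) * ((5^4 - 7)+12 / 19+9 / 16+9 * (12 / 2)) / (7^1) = -11651775449.14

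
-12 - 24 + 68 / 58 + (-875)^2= 22202115 / 29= 765590.17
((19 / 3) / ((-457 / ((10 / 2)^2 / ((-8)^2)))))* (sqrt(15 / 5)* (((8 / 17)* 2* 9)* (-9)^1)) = 12825* sqrt(3) / 31076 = 0.71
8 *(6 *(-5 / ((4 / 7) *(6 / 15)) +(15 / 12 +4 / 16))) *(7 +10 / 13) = -98778 / 13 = -7598.31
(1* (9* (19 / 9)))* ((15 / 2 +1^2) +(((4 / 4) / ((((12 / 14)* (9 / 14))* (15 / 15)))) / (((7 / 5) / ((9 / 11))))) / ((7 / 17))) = 13889 / 66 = 210.44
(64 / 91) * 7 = 64 / 13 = 4.92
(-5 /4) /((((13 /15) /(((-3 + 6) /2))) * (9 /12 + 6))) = -25 /78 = -0.32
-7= -7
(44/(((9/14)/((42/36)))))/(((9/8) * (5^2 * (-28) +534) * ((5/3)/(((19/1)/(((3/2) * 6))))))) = -163856/302535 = -0.54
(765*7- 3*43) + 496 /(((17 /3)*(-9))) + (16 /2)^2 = 269294 /51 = 5280.27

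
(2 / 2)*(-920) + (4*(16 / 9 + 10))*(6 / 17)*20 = -587.45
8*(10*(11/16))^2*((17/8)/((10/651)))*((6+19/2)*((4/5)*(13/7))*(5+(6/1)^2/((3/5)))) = 5011129695/64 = 78298901.48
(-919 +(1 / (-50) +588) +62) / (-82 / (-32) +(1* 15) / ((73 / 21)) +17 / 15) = -23566152 / 701755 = -33.58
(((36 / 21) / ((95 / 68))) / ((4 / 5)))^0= 1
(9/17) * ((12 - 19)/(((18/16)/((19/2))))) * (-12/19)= 336/17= 19.76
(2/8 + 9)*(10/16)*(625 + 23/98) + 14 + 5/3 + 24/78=444038423/122304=3630.61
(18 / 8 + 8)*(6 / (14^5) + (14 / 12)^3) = 472717003 / 29042496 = 16.28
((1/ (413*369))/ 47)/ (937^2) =1/ 6288592559571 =0.00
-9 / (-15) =3 / 5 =0.60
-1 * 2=-2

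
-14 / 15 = -0.93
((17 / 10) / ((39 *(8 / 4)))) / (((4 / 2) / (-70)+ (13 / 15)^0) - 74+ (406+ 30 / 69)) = 2737 / 41869152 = 0.00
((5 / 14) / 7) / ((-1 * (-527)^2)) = -5 / 27217442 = -0.00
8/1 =8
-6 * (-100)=600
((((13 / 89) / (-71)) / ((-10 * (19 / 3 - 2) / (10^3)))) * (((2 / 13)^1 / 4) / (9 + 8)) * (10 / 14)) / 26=375 / 127081409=0.00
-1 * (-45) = 45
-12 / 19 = -0.63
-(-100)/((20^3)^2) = 1/640000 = 0.00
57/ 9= 19/ 3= 6.33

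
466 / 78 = 233 / 39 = 5.97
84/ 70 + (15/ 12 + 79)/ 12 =631/ 80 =7.89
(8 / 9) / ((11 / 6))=16 / 33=0.48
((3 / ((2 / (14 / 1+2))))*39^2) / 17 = 36504 / 17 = 2147.29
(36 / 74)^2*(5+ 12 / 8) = 2106 / 1369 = 1.54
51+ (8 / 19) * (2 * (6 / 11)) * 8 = 11427 / 209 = 54.67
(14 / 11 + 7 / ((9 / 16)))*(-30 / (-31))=13580 / 1023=13.27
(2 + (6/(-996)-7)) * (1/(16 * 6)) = -277/5312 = -0.05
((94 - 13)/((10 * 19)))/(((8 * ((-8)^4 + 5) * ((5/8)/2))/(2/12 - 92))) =-261/68350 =-0.00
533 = 533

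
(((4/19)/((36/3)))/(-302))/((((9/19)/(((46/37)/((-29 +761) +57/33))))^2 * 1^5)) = -2432342/3272211477638397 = -0.00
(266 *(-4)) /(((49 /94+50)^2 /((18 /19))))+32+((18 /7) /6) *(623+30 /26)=68205442294 /228035899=299.10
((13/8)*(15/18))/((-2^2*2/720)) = -975/8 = -121.88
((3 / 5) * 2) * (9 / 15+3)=108 / 25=4.32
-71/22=-3.23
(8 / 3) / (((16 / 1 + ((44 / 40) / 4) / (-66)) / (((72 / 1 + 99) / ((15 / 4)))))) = 29184 / 3839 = 7.60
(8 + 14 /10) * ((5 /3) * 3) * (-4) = -188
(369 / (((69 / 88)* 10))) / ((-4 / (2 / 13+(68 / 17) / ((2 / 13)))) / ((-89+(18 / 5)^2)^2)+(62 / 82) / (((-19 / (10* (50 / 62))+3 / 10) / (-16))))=3503385459088548 / 438026850108125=8.00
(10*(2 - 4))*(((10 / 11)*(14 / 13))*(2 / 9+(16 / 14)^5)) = -11946400 / 280917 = -42.53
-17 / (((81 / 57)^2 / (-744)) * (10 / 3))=760988 / 405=1878.98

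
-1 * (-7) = 7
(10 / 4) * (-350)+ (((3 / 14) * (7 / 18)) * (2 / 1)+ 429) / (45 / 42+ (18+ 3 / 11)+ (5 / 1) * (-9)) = -10569650 / 11853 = -891.73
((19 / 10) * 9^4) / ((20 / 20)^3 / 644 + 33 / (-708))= -1184135841 / 4280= -276667.25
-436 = -436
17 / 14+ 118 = 1669 / 14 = 119.21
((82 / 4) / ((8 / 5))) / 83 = 205 / 1328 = 0.15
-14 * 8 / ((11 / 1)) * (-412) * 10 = 461440 / 11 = 41949.09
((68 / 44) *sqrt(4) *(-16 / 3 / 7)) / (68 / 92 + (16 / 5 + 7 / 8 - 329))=500480 / 68895981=0.01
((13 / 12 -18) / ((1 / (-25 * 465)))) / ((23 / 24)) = 205206.52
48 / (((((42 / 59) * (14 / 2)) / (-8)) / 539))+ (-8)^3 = -42048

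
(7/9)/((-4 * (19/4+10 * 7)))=-7/2691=-0.00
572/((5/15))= 1716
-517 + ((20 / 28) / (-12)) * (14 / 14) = -43433 / 84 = -517.06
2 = 2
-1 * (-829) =829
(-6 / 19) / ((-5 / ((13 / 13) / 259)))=6 / 24605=0.00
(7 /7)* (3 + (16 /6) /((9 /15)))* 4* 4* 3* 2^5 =34304 /3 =11434.67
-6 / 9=-2 / 3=-0.67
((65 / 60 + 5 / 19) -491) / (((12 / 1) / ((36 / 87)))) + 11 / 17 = -1825165 / 112404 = -16.24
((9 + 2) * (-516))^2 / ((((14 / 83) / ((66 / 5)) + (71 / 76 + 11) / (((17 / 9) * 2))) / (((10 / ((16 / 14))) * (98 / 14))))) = 13966108387973280 / 22448897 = 622128935.24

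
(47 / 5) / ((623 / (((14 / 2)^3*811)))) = 1867733 / 445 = 4197.15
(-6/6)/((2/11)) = -11/2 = -5.50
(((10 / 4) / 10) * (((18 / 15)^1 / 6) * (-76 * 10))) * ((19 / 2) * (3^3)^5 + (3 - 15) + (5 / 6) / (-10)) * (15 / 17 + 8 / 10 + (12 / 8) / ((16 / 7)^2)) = -2663874721487777 / 261120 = -10201726108.64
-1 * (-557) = 557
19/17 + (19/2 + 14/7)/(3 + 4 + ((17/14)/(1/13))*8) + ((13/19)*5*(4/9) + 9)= 11.72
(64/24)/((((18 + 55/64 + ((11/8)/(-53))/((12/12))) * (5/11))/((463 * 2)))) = 276407296/958245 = 288.45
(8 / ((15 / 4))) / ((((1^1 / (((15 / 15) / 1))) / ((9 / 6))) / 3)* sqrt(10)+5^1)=864 / 1985 - 192* sqrt(10) / 9925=0.37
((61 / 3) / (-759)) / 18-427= -17501083 / 40986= -427.00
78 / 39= 2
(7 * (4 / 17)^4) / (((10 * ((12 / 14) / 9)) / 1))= 9408 / 417605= 0.02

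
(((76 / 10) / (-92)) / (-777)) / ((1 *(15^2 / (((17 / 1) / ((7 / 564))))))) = 30362 / 46911375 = 0.00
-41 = -41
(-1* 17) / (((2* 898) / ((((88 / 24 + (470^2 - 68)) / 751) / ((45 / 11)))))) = -123888809 / 182087460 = -0.68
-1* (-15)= 15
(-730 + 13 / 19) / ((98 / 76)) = -565.59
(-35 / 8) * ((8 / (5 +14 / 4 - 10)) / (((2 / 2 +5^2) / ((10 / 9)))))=350 / 351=1.00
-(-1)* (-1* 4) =-4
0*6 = 0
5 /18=0.28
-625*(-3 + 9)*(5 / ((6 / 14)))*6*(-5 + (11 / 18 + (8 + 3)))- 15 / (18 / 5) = -10412525 / 6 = -1735420.83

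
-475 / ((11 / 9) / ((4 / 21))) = -5700 / 77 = -74.03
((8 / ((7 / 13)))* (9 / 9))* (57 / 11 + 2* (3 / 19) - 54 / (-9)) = 249912 / 1463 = 170.82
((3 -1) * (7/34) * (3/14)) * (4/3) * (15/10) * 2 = 6/17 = 0.35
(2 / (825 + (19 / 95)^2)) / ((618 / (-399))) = -3325 / 2124478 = -0.00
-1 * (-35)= 35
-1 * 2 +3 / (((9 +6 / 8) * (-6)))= -80 / 39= -2.05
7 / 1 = 7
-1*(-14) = 14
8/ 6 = 4/ 3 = 1.33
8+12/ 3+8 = 20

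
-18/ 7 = -2.57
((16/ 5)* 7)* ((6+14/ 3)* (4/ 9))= 14336/ 135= 106.19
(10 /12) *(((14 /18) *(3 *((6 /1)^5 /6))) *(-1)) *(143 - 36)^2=-28851480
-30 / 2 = -15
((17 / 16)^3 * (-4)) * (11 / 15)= -54043 / 15360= -3.52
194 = 194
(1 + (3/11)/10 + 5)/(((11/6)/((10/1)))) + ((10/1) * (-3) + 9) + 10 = 2647/121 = 21.88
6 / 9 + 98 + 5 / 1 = 311 / 3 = 103.67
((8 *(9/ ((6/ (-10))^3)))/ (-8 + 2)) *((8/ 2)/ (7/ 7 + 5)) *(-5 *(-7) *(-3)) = -35000/ 9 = -3888.89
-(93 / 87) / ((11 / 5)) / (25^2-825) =31 / 12760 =0.00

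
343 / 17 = 20.18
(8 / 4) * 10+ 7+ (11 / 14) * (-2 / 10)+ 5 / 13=24777 / 910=27.23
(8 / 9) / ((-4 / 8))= -16 / 9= -1.78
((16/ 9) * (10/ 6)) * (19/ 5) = 304/ 27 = 11.26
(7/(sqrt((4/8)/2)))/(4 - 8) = -7/2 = -3.50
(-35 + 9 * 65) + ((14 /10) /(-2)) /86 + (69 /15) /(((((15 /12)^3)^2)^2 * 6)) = 346463605255123 /629882812500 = 550.04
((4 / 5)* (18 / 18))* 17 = 13.60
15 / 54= 5 / 18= 0.28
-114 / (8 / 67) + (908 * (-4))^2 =52761877 / 4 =13190469.25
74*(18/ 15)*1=444/ 5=88.80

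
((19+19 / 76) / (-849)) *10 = -385 / 1698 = -0.23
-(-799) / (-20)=-799 / 20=-39.95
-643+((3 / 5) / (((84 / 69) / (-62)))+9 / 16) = -376877 / 560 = -672.99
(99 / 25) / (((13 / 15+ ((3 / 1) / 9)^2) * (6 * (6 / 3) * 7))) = 27 / 560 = 0.05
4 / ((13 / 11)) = 44 / 13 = 3.38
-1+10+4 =13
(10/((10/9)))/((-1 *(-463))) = 9/463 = 0.02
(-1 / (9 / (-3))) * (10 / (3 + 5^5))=5 / 4692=0.00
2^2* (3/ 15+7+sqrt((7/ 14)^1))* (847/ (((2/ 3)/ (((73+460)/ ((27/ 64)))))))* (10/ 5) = 57785728* sqrt(2)/ 9+462285824/ 5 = 101537315.94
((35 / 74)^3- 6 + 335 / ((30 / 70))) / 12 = 943084873 / 14588064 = 64.65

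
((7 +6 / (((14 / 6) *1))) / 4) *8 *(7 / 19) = 134 / 19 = 7.05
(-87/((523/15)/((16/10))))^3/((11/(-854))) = 7774086233088/1573612337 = 4940.28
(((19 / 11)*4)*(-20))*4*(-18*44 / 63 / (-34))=-24320 / 119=-204.37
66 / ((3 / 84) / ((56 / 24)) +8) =12936 / 1571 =8.23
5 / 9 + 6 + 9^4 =6567.56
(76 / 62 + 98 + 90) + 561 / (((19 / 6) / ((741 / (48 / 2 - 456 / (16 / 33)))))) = 67010 / 1457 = 45.99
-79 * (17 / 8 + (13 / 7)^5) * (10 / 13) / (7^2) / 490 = -257228977 / 4196775128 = -0.06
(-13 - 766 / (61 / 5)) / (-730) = 4623 / 44530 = 0.10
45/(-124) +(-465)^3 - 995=-100545620.36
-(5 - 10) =5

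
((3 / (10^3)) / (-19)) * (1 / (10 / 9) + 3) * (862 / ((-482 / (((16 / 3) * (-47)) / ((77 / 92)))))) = -72682116 / 220364375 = -0.33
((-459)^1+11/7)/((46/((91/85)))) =-20813/1955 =-10.65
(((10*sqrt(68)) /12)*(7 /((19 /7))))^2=1020425 /3249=314.07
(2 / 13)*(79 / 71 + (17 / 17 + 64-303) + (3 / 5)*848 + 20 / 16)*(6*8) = 2017.20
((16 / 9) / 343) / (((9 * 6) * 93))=8 / 7751457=0.00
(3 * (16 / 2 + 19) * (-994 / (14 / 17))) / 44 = -97767 / 44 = -2221.98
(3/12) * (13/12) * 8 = 2.17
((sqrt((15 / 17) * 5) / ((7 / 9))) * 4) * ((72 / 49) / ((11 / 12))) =155520 * sqrt(51) / 64141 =17.32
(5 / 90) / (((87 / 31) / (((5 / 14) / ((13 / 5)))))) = 775 / 285012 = 0.00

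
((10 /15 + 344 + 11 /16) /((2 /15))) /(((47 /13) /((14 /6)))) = 7542535 /4512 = 1671.66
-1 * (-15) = 15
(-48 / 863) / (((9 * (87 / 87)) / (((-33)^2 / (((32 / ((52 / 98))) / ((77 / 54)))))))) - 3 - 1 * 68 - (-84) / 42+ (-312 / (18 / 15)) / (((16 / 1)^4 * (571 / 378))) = -17589090476765 / 254318174208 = -69.16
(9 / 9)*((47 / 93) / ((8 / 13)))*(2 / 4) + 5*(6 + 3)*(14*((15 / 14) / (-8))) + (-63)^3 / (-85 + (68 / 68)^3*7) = 60387449 / 19344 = 3121.77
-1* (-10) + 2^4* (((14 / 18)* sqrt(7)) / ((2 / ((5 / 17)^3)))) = 7000* sqrt(7) / 44217 + 10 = 10.42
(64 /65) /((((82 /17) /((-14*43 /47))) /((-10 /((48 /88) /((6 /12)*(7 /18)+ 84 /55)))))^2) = 1217152029942436 /175956094665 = 6917.36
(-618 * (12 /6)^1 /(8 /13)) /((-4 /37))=148629 /8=18578.62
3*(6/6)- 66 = -63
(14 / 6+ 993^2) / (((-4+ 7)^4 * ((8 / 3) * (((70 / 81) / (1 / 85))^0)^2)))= 1479077 / 324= 4565.05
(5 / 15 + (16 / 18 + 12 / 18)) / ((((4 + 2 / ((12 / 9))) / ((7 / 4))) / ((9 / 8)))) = 119 / 176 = 0.68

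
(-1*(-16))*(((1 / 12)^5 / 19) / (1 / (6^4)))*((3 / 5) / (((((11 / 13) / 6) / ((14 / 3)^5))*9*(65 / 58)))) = 15596896 / 3809025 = 4.09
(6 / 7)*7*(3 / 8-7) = -159 / 4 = -39.75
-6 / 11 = -0.55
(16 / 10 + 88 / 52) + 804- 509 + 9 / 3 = 19584 / 65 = 301.29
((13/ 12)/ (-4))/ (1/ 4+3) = -1/ 12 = -0.08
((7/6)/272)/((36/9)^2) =0.00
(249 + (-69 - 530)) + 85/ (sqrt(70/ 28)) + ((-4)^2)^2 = -94 + 17 * sqrt(10) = -40.24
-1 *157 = -157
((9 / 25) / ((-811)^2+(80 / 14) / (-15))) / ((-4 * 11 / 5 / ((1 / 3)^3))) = -7 / 3038669260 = -0.00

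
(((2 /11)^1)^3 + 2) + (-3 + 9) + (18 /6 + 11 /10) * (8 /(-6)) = 50698 /19965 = 2.54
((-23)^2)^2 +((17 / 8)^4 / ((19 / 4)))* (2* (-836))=34900917 / 128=272663.41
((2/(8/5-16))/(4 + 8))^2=25/186624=0.00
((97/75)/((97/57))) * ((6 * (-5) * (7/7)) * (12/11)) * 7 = -9576/55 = -174.11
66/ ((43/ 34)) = 52.19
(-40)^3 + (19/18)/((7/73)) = -8062613/126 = -63988.99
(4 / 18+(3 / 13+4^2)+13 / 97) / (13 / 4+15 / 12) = 376492 / 102141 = 3.69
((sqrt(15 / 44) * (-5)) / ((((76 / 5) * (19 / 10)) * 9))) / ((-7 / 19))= 125 * sqrt(165) / 52668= 0.03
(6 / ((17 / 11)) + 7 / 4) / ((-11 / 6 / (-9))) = 10341 / 374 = 27.65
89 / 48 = 1.85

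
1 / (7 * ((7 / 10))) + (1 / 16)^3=41009 / 200704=0.20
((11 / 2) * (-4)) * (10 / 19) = -220 / 19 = -11.58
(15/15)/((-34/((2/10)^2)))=-1/850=-0.00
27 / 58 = 0.47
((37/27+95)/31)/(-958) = -1301/400923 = -0.00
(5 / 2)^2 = 25 / 4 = 6.25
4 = 4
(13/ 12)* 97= 1261/ 12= 105.08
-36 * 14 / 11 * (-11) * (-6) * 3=-9072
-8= -8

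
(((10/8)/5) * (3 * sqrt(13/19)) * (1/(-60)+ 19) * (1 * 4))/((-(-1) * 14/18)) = 10251 * sqrt(247)/2660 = 60.57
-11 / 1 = -11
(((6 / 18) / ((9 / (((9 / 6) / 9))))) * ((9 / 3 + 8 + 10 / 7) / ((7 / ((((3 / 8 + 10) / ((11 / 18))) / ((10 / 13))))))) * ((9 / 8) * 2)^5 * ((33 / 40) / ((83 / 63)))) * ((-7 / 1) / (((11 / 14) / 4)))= -1402472799 / 4505600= -311.27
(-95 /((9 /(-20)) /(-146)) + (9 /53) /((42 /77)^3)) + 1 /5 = -588064219 /19080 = -30820.98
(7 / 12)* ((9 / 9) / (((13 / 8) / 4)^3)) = 57344 / 6591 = 8.70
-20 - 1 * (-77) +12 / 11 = 639 / 11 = 58.09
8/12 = 2/3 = 0.67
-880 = -880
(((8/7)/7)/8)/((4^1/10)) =5/98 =0.05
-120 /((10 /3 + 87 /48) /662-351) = 3813120 /11153129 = 0.34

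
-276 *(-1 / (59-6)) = 276 / 53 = 5.21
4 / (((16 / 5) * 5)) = 1 / 4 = 0.25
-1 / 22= -0.05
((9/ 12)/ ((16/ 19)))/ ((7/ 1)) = 57/ 448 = 0.13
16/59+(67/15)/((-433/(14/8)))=0.25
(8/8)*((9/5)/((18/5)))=1/2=0.50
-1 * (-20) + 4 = 24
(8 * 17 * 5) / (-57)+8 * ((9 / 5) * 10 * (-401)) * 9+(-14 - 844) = -29672258 / 57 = -520565.93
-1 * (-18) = 18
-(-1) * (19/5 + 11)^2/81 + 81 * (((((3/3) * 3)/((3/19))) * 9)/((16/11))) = 308618641/32400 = 9525.27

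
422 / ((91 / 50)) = 21100 / 91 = 231.87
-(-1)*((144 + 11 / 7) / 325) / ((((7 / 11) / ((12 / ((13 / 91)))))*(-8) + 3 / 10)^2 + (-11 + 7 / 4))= -1109691 / 22774661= -0.05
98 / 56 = 7 / 4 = 1.75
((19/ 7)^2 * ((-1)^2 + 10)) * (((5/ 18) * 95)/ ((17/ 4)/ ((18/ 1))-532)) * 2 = -8.04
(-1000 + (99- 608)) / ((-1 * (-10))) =-1509 / 10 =-150.90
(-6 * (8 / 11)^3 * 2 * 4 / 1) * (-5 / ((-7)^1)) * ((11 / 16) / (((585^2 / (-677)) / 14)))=693248 / 2760615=0.25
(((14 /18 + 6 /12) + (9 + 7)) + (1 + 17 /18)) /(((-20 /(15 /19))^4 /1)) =1557 /33362176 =0.00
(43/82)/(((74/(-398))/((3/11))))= -25671/33374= -0.77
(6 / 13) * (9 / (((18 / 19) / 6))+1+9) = 402 / 13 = 30.92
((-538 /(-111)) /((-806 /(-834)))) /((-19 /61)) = -4561702 /283309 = -16.10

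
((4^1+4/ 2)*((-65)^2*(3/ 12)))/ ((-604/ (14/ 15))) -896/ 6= -288337/ 1812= -159.13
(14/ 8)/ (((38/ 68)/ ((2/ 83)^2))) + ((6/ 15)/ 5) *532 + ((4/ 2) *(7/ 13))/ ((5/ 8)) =1883860622/ 42539575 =44.28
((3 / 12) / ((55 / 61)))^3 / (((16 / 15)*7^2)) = 0.00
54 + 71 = 125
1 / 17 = 0.06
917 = 917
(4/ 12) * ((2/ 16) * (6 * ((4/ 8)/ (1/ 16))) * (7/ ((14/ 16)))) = 16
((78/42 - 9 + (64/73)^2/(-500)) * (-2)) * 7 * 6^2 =2398566096/666125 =3600.77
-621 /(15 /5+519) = -69 /58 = -1.19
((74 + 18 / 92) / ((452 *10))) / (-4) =-0.00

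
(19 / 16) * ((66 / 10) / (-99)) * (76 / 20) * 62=-11191 / 600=-18.65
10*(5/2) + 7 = 32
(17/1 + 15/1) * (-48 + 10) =-1216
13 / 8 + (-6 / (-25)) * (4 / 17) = 5717 / 3400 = 1.68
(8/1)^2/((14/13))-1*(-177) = 1655/7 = 236.43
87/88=0.99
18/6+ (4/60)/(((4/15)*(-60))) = 719/240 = 3.00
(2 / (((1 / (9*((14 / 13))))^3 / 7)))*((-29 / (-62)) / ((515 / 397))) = 161212302216 / 35075105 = 4596.20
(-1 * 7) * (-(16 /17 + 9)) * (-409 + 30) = -448357 /17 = -26373.94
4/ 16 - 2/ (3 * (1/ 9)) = -23/ 4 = -5.75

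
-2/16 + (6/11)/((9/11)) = 13/24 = 0.54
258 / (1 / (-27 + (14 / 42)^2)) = -20812 / 3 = -6937.33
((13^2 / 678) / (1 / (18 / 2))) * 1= 507 / 226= 2.24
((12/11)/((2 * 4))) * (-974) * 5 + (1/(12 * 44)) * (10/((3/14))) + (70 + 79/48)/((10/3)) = -10177339/15840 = -642.51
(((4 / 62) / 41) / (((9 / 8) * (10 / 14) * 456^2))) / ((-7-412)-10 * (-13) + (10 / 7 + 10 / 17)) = -833 / 25384650719220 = -0.00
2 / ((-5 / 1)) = -2 / 5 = -0.40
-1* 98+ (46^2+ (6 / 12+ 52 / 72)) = 18173 / 9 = 2019.22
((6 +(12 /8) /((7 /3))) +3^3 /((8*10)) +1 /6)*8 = 12007 /210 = 57.18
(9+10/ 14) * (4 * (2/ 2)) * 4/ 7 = 1088/ 49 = 22.20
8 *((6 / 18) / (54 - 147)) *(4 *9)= -32 / 31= -1.03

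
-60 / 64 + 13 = 193 / 16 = 12.06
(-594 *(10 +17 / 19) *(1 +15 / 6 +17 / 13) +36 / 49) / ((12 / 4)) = -125516661 / 12103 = -10370.71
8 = 8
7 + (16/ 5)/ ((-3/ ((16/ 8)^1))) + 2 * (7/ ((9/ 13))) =1129/ 45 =25.09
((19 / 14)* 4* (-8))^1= -304 / 7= -43.43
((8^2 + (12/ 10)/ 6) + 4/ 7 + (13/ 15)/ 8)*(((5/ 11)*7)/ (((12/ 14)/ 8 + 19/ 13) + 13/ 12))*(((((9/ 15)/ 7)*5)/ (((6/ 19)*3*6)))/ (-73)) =-13461253/ 167435136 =-0.08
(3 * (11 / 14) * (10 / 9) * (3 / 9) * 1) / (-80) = -11 / 1008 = -0.01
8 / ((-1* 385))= -8 / 385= -0.02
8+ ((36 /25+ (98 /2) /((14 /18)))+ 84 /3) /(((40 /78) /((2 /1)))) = 92129 /250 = 368.52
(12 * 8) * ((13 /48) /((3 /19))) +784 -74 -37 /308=808081 /924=874.55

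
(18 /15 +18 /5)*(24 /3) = 192 /5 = 38.40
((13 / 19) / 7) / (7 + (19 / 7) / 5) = 65 / 5016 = 0.01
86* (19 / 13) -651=-6829 / 13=-525.31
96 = 96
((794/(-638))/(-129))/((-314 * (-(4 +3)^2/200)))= 39700/316574643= 0.00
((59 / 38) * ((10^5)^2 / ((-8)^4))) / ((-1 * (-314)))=12071.99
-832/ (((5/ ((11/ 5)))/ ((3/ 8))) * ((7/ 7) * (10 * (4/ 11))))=-4719/ 125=-37.75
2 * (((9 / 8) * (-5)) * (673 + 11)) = -7695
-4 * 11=-44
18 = 18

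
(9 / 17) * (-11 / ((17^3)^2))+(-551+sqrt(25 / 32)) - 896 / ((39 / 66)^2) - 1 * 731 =-266852266519437 / 69347235737+5 * sqrt(2) / 8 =-3847.18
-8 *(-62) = 496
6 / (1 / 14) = 84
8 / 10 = 4 / 5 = 0.80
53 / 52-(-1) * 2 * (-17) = -1715 / 52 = -32.98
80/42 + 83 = 1783/21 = 84.90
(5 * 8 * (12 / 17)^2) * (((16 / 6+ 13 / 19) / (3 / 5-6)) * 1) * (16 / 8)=-1222400 / 49419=-24.74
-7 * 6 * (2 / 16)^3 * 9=-0.74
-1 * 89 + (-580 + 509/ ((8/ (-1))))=-732.62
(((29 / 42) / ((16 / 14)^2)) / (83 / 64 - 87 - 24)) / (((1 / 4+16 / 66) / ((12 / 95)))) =-7656 / 6193525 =-0.00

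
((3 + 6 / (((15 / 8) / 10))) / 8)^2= 1225 / 64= 19.14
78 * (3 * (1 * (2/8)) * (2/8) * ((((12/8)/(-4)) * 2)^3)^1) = -3159/512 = -6.17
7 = 7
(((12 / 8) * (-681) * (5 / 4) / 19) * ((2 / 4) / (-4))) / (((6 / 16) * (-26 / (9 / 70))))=-6129 / 55328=-0.11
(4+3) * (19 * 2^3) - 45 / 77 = 81883 / 77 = 1063.42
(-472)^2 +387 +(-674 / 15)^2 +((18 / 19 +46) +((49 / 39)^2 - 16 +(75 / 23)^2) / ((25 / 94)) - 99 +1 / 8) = 688319317134907 / 3057514200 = 225123.83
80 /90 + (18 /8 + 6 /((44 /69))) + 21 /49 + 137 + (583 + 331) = 2949343 /2772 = 1063.98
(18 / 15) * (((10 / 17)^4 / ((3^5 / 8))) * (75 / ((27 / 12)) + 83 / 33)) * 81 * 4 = 151424000 / 2756193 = 54.94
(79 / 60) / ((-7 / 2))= -79 / 210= -0.38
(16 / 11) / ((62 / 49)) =392 / 341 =1.15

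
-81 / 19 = -4.26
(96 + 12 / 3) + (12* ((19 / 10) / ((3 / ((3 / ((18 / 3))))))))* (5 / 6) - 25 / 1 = 469 / 6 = 78.17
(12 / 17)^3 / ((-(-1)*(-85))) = -1728 / 417605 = -0.00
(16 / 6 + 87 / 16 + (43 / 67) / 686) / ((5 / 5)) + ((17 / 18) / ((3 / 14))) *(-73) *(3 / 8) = -372449971 / 3309264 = -112.55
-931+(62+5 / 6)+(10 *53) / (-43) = -880.49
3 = 3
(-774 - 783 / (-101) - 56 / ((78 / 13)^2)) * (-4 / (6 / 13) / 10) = 9073129 / 13635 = 665.43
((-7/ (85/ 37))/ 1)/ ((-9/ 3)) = 259/ 255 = 1.02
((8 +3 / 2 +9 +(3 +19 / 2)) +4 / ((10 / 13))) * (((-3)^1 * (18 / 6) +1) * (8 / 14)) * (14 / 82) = -5792 / 205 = -28.25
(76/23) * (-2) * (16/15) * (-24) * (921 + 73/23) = 413556736/2645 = 156354.15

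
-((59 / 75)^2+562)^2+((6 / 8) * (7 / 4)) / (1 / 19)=-160235732228401 / 506250000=-316515.03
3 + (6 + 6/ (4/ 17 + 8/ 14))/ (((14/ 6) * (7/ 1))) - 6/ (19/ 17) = -23025/ 14896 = -1.55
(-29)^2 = 841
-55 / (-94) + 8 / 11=1357 / 1034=1.31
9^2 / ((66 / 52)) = 702 / 11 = 63.82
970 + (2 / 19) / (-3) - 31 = 53521 / 57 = 938.96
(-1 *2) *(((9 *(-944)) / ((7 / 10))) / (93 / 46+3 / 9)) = 4689792 / 455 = 10307.24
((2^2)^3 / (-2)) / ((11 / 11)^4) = -32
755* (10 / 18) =3775 / 9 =419.44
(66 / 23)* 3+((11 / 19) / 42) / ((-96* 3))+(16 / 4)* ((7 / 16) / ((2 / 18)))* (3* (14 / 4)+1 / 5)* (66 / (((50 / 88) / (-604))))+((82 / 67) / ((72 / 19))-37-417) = -523458499453894763 / 44269848000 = -11824266.92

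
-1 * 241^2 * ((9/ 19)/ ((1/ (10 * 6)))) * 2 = -62727480/ 19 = -3301446.32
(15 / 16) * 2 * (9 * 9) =1215 / 8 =151.88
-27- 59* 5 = -322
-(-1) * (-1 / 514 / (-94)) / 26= 1 / 1256216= 0.00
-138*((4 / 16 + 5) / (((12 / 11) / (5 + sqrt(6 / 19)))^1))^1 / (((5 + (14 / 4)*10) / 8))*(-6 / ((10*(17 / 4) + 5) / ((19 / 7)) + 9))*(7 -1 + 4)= 1672.68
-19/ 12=-1.58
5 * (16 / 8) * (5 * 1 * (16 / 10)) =80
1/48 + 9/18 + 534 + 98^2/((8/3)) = 198529/48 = 4136.02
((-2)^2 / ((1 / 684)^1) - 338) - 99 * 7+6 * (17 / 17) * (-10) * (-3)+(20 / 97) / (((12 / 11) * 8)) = 4388335 / 2328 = 1885.02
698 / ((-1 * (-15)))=698 / 15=46.53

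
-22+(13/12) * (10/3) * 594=2123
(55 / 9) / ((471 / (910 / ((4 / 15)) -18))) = 124465 / 2826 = 44.04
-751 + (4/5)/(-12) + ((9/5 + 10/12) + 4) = -22333/30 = -744.43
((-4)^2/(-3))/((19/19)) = -16/3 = -5.33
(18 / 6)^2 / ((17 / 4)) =36 / 17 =2.12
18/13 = 1.38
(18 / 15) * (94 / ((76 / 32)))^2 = 3393024 / 1805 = 1879.79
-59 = -59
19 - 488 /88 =148 /11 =13.45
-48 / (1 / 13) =-624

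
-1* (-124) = 124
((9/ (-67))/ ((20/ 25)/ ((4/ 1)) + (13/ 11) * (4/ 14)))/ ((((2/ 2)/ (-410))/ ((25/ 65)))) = 789250/ 20033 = 39.40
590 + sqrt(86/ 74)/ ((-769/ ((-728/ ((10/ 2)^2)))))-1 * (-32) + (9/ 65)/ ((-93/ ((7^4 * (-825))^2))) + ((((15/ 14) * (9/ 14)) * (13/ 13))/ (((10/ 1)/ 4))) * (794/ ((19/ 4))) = -2191760515748051/ 375193 + 728 * sqrt(1591)/ 711325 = -5841688186.43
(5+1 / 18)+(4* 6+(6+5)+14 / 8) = 41.81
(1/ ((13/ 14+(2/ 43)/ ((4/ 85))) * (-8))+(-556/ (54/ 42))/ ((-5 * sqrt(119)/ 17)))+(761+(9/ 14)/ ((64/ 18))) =556 * sqrt(119)/ 45+196745337/ 258496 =895.90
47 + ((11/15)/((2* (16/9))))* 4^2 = 503/10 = 50.30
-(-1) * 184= 184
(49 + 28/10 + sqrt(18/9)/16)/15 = sqrt(2)/240 + 259/75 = 3.46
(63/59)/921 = 21/18113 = 0.00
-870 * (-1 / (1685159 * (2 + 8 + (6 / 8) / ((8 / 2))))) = 13920 / 274680917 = 0.00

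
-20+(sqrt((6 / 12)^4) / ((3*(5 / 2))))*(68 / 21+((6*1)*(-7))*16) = -13322 / 315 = -42.29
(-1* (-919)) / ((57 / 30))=9190 / 19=483.68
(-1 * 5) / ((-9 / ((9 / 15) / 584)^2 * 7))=0.00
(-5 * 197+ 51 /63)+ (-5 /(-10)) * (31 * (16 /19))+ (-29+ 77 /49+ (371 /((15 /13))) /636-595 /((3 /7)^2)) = -101445877 /23940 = -4237.51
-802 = -802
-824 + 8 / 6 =-2468 / 3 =-822.67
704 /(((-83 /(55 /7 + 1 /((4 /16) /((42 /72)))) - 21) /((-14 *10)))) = 273920 /81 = 3381.73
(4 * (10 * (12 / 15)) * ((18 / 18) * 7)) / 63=32 / 9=3.56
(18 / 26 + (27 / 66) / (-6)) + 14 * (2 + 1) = 24381 / 572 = 42.62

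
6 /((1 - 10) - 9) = -1 /3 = -0.33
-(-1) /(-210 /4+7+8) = -2 /75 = -0.03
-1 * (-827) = 827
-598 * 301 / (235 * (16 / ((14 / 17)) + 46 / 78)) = -38.26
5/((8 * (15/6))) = 1/4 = 0.25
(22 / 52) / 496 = 0.00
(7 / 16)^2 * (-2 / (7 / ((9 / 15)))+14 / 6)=1589 / 3840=0.41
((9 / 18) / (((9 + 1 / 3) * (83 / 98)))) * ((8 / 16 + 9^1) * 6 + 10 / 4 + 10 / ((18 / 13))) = 8407 / 1992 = 4.22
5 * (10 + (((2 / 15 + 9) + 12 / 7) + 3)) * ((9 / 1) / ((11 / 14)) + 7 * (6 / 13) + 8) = 8122976 / 3003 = 2704.95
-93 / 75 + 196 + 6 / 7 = 34233 / 175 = 195.62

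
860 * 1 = 860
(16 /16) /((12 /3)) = 1 /4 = 0.25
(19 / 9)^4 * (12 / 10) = 260642 / 10935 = 23.84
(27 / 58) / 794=27 / 46052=0.00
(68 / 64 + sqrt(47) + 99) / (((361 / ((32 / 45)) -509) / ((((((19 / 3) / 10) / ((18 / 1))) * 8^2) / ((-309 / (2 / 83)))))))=19456 * sqrt(47) / 148880835 + 1946816 / 148880835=0.01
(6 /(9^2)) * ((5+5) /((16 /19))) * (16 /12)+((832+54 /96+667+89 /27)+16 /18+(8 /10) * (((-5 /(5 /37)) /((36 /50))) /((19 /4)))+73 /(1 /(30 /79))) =2964605957 /1945296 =1523.99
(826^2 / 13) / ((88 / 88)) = 682276 / 13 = 52482.77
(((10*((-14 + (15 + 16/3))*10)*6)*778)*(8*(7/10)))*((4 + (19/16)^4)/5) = 20304961705/1024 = 19829064.17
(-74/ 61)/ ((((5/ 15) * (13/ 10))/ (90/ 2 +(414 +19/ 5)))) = -79032/ 61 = -1295.61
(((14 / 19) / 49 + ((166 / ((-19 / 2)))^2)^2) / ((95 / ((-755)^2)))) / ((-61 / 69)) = -668995866693807750 / 1057294273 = -632743299.36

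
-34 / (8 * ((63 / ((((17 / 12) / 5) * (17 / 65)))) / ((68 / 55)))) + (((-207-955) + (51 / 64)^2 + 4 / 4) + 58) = -1102.37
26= 26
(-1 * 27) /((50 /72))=-972 /25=-38.88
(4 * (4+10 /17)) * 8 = 2496 /17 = 146.82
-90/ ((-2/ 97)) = 4365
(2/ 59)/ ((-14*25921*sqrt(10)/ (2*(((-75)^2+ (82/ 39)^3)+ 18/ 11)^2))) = -2704795240968337445*sqrt(10)/ 4558005198804270213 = -1.88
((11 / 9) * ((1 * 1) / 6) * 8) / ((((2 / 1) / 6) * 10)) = 22 / 45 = 0.49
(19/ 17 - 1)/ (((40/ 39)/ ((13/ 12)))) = 169/ 1360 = 0.12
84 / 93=28 / 31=0.90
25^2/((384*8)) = 625/3072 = 0.20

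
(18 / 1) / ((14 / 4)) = 36 / 7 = 5.14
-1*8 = -8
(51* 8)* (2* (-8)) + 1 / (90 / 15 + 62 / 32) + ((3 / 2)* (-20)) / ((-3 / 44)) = -773160 / 127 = -6087.87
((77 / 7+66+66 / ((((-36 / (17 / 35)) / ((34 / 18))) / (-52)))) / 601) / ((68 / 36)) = 155419 / 1072785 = 0.14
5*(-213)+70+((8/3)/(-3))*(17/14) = -62753/63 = -996.08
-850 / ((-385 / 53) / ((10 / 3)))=90100 / 231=390.04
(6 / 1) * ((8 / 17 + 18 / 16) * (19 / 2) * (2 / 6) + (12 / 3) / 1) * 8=7387 / 17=434.53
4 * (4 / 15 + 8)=496 / 15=33.07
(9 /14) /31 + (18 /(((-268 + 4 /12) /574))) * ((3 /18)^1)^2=-366447 /348502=-1.05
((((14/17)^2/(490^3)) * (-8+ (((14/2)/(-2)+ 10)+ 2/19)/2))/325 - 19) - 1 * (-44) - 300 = -275.00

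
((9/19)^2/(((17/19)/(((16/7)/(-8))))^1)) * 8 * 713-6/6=-926309/2261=-409.69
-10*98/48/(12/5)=-8.51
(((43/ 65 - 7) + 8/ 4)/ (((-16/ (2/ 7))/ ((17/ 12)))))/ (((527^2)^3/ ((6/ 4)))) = 0.00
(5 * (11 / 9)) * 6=110 / 3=36.67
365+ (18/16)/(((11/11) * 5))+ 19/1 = 15369/40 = 384.22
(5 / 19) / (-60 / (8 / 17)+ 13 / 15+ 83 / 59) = -8850 / 4211369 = -0.00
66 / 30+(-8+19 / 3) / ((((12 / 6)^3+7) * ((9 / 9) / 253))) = -25.91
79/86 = 0.92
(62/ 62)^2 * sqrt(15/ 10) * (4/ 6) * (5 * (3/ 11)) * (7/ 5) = 7 * sqrt(6)/ 11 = 1.56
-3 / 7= -0.43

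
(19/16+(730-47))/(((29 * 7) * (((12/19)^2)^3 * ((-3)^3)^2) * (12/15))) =858352098845/9426918703104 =0.09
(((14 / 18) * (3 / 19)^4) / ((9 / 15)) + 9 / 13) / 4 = 587127 / 3388346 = 0.17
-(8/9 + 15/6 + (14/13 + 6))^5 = -88093512282487249/701583371424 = -125563.85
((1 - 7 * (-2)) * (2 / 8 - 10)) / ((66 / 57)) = -11115 / 88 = -126.31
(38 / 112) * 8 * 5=95 / 7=13.57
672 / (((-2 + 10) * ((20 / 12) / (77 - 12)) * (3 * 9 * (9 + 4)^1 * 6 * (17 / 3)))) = 0.27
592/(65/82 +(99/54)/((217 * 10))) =316021440/423601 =746.04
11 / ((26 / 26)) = 11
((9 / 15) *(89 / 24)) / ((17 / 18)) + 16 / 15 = 3491 / 1020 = 3.42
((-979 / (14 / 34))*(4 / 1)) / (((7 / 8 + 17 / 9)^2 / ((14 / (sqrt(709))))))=-690218496*sqrt(709) / 28077109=-654.57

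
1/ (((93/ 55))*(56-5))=55/ 4743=0.01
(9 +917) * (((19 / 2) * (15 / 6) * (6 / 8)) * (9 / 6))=395865 / 16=24741.56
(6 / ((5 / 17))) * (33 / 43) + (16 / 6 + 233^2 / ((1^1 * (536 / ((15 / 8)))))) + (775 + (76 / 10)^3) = 1422.21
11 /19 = 0.58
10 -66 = -56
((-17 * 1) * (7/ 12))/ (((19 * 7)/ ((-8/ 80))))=17/ 2280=0.01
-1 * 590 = -590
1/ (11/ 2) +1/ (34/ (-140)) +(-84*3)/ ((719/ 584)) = -208.62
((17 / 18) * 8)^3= 314432 / 729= 431.32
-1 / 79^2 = -1 / 6241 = -0.00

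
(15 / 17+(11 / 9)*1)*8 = 2576 / 153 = 16.84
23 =23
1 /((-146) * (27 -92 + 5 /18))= 9 /85045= 0.00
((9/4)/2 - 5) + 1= -23/8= -2.88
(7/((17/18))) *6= 756/17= 44.47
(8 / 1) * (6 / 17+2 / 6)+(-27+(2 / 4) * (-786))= -21140 / 51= -414.51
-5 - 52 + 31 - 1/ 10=-261/ 10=-26.10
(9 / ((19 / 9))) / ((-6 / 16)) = -216 / 19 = -11.37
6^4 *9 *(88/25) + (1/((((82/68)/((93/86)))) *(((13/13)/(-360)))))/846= 85050391452/2071525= 41056.90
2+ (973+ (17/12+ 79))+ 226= 15377/12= 1281.42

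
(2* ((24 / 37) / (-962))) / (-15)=8 / 88985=0.00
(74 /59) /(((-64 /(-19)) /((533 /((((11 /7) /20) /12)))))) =39343395 /1298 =30310.78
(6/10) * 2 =1.20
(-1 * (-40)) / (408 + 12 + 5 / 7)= 56 / 589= 0.10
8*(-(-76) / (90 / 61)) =18544 / 45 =412.09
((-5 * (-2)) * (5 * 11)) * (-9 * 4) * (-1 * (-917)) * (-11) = 199722600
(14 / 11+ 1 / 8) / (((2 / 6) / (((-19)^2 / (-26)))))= -133209 / 2288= -58.22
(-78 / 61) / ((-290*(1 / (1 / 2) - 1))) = 39 / 8845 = 0.00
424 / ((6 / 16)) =3392 / 3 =1130.67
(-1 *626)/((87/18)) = -3756/29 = -129.52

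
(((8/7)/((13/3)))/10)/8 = 3/910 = 0.00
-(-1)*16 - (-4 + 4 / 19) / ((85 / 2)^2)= 2196688 / 137275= 16.00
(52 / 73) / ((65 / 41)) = 0.45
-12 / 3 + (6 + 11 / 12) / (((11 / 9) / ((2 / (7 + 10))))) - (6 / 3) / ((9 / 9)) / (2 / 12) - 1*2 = -6483 / 374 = -17.33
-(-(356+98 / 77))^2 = -15444900 / 121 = -127643.80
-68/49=-1.39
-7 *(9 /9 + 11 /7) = -18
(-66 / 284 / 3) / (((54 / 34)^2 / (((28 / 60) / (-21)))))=3179 / 4658310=0.00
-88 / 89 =-0.99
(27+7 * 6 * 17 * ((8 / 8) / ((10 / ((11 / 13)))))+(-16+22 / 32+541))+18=656347 / 1040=631.10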